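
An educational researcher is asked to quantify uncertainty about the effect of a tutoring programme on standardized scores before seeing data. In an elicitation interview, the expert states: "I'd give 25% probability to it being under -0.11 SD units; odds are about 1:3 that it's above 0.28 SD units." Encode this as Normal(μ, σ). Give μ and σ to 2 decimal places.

For Normal(μ,σ), the p-quantile is μ + z_p·σ. Here z_{0.25} = -0.6745, z_{0.75} = 0.6745.
So -0.11 = μ − 0.6745σ and 0.28 = μ + 0.6745σ.
Subtracting: σ = (0.28 − -0.11)/(0.6745 − (-0.6745)) = 0.29.
Then μ = -0.11 − (-0.6745)·0.29 = 0.09.

μ = 0.09, σ = 0.29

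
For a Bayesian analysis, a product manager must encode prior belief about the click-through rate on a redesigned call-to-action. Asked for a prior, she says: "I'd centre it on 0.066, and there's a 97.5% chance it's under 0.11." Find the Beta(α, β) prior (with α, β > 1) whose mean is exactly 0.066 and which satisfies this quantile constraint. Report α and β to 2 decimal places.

With mean 0.066 fixed, write α = 0.066s, β = 0.934s where s = α+β.
Need P(θ < 0.11) = 0.975 under Beta(0.066s, 0.934s). Normal approximation: (q−m)/√(m(1−m)/s) ≈ z_{0.975} = 1.96, so s ≈ 0.066·0.934·(1.96)²/(0.11−0.066)² = 122.3.
At s = 122.3: P(θ<0.11) ≈ 0.961. Adjusting to match 0.975 gives s ≈ 154.49.
So α = 0.066·154.49 ≈ 10.20, β = 0.934·154.49 ≈ 144.29.

α ≈ 10.20, β ≈ 144.29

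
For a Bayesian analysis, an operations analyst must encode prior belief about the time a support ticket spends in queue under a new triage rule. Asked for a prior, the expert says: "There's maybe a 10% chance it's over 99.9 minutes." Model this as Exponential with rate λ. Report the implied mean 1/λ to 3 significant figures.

mean ≈ 43.4 minutes

P(T > 99.9) = e^(−λ·99.9) = 0.1, so λ = −ln(0.1)/99.9 = 0.023.
Mean = 1/λ = 43.4 minutes.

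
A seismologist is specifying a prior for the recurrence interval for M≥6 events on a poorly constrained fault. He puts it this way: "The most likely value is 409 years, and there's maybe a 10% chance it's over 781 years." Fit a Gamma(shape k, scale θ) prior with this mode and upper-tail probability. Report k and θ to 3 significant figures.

Gamma(k,θ) with k>1 has mode (k−1)θ, so θ = 409/(k−1).
Need P(X < 781) = 0.9 with θ tied to k this way. Start at k = 2, θ = 409: P(X<781) ≈ 0.569.
Too low — raise k to concentrate. Iterating converges to k ≈ 5.57.
Then θ = 409/(5.57−1) ≈ 89.5.

k ≈ 5.57, θ ≈ 89.5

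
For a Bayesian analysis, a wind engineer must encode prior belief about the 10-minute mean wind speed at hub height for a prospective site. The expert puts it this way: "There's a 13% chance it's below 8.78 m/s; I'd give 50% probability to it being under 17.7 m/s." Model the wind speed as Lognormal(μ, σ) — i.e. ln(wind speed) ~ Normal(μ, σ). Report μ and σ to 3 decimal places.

μ ≈ 2.874, σ ≈ 0.622

If T ~ Lognormal(μ,σ) then ln T ~ Normal(μ,σ), so the p-quantile of ln T is μ + z_p·σ.
ln(8.78) = 2.172 and ln(17.7) = 2.874; z_{0.13} = -1.126, z_{0.5} = 0.
σ = (2.874 − 2.172)/(0 − (-1.126)) = 0.622.
μ = 2.172 − (-1.126)·0.622 = 2.874.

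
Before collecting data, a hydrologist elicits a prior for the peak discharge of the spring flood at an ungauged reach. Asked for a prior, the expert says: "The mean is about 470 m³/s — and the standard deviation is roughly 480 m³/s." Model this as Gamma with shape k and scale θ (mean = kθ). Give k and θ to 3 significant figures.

k ≈ 0.959, θ ≈ 490

For Gamma(k, scale θ): mean = kθ, variance = kθ², so CV = 1/√k.
CV = SD/mean = 480/470 = 1.021, hence k = 1/CV² = 0.959.
Then θ = mean/k = 470/0.959 = 490.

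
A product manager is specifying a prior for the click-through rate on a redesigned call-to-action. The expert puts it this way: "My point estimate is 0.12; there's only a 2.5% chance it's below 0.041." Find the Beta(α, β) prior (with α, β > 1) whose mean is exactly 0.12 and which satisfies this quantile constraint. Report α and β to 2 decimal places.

With mean 0.12 fixed, write α = 0.12s, β = 0.88s where s = α+β.
Need P(θ < 0.041) = 0.025 under Beta(0.12s, 0.88s). Normal approximation: (q−m)/√(m(1−m)/s) ≈ z_{0.025} = -1.96, so s ≈ 0.12·0.88·(-1.96)²/(0.041−0.12)² = 65.0.
At s = 65.0: P(θ<0.041) ≈ 0.006. Adjusting to match 0.025 gives s ≈ 41.45.
So α = 0.12·41.45 ≈ 4.97, β = 0.88·41.45 ≈ 36.47.

α ≈ 4.97, β ≈ 36.47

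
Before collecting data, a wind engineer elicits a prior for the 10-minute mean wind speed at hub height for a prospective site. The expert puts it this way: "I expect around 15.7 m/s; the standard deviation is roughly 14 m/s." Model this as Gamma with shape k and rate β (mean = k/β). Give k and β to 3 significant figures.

For Gamma(k, rate β): mean = k/β, variance = k/β², so CV = 1/√k.
CV = SD/mean = 14/15.7 = 0.8917, hence k = 1/CV² = 1.26.
Then β = k/mean = 1.26/15.7 = 0.0801.

k ≈ 1.26, β ≈ 0.0801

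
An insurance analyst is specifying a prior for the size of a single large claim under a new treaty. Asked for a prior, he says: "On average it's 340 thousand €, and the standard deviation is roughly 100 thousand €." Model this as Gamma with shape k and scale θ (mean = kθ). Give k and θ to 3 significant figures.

k ≈ 11.6, θ ≈ 29.4

For Gamma(k, scale θ): mean = kθ, variance = kθ², so CV = 1/√k.
CV = SD/mean = 100/340 = 0.2941, hence k = 1/CV² = 11.6.
Then θ = mean/k = 340/11.6 = 29.4.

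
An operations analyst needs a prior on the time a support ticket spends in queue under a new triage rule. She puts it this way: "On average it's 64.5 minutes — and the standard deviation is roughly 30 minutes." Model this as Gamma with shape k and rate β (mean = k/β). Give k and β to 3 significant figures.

k ≈ 4.62, β ≈ 0.0717

For Gamma(k, rate β): mean = k/β, variance = k/β², so CV = 1/√k.
CV = SD/mean = 30/64.5 = 0.4651, hence k = 1/CV² = 4.62.
Then β = k/mean = 4.62/64.5 = 0.0717.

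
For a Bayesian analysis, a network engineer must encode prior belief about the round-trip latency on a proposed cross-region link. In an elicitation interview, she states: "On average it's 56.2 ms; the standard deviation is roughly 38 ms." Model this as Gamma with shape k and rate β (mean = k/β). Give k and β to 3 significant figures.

k ≈ 2.19, β ≈ 0.0389

For Gamma(k, rate β): mean = k/β, variance = k/β², so CV = 1/√k.
CV = SD/mean = 38/56.2 = 0.6762, hence k = 1/CV² = 2.19.
Then β = k/mean = 2.19/56.2 = 0.0389.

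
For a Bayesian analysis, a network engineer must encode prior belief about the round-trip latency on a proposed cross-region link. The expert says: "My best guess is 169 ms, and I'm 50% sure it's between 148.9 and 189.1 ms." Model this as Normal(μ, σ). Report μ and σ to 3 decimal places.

A symmetric 50% interval runs μ ± z·σ with z = 0.6745.
Half-width = 20.1, so σ = 20.1/0.6745 = 29.800.
μ is the stated best guess, 169.000.

μ = 169.000, σ = 29.800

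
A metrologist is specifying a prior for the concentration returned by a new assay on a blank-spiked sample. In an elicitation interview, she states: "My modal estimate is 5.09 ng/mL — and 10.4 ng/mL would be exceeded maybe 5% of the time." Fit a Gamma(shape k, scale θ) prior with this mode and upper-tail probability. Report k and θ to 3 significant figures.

k ≈ 6.42, θ ≈ 0.939

Gamma(k,θ) with k>1 has mode (k−1)θ, so θ = 5.09/(k−1).
Need P(X < 10.4) = 0.95 with θ tied to k this way. Start at k = 2, θ = 5.09: P(X<10.4) ≈ 0.606.
Too low — raise k to concentrate. Iterating converges to k ≈ 6.42.
Then θ = 5.09/(6.42−1) ≈ 0.939.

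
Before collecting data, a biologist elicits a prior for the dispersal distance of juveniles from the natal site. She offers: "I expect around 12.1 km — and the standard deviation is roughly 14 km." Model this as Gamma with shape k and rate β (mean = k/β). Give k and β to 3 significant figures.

k ≈ 0.747, β ≈ 0.0617

For Gamma(k, rate β): mean = k/β, variance = k/β², so CV = 1/√k.
CV = SD/mean = 14/12.1 = 1.157, hence k = 1/CV² = 0.747.
Then β = k/mean = 0.747/12.1 = 0.0617.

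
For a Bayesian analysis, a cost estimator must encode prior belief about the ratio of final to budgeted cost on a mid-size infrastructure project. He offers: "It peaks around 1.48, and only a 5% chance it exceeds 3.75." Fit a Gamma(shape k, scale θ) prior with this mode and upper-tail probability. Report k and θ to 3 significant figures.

k ≈ 4.14, θ ≈ 0.472

Gamma(k,θ) with k>1 has mode (k−1)θ, so θ = 1.48/(k−1).
Need P(X < 3.75) = 0.95 with θ tied to k this way. Start at k = 2, θ = 1.48: P(X<3.75) ≈ 0.720.
Too low — raise k to concentrate. Iterating converges to k ≈ 4.14.
Then θ = 1.48/(4.14−1) ≈ 0.472.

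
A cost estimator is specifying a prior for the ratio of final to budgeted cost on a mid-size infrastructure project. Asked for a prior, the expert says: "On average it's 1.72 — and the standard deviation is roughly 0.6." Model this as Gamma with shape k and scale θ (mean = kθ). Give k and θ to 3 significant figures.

For Gamma(k, scale θ): mean = kθ, variance = kθ², so CV = 1/√k.
CV = SD/mean = 0.6/1.72 = 0.3488, hence k = 1/CV² = 8.22.
Then θ = mean/k = 1.72/8.22 = 0.209.

k ≈ 8.22, θ ≈ 0.209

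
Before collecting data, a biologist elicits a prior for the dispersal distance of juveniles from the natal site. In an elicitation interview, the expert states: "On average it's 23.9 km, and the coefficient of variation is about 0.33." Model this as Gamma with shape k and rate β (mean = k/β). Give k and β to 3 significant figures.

k ≈ 9.18, β ≈ 0.384

For Gamma(k, rate β): mean = k/β, variance = k/β², so CV = 1/√k.
CV = 0.33, hence k = 1/CV² = 9.18.
Then β = k/mean = 9.18/23.9 = 0.384.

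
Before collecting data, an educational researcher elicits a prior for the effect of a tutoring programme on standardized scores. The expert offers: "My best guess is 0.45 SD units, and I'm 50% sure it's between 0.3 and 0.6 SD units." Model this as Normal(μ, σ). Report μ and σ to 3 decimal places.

A symmetric 50% interval runs μ ± z·σ with z = 0.6745.
Half-width = 0.15, so σ = 0.15/0.6745 = 0.222.
μ is the stated best guess, 0.450.

μ = 0.450, σ = 0.222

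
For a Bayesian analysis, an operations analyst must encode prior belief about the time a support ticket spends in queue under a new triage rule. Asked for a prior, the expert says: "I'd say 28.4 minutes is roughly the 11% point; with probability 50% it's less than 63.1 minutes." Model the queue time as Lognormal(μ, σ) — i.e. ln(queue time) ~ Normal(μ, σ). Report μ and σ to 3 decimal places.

μ ≈ 4.145, σ ≈ 0.651

If T ~ Lognormal(μ,σ) then ln T ~ Normal(μ,σ), so the p-quantile of ln T is μ + z_p·σ.
ln(28.4) = 3.346 and ln(63.1) = 4.145; z_{0.11} = -1.227, z_{0.5} = 0.
σ = (4.145 − 3.346)/(0 − (-1.227)) = 0.651.
μ = 3.346 − (-1.227)·0.651 = 4.145.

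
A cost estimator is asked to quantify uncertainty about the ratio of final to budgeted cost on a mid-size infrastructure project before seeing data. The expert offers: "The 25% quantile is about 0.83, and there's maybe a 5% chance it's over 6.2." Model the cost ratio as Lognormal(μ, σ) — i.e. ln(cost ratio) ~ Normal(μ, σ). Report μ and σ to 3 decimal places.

μ ≈ 0.398, σ ≈ 0.867

If T ~ Lognormal(μ,σ) then ln T ~ Normal(μ,σ), so the p-quantile of ln T is μ + z_p·σ.
ln(0.83) = -0.1863 and ln(6.2) = 1.825; z_{0.25} = -0.6745, z_{0.95} = 1.645.
σ = (1.825 − -0.1863)/(1.645 − (-0.6745)) = 0.867.
μ = -0.1863 − (-0.6745)·0.867 = 0.398.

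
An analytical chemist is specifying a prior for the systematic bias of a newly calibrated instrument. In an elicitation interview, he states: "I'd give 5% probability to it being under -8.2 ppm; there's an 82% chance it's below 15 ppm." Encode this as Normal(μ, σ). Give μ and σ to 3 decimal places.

The p-quantile of Normal(μ,σ) is μ + z_p·σ, with z_{0.05} = -1.645 and z_{0.82} = 0.9154.
Eliminate σ: μ = (z₂·x₁ − z₁·x₂)/(z₂ − z₁) = (0.9154·-8.2 − (-1.645)·15)/2.56 = 6.705.
Then σ = (x₂ − x₁)/(z₂ − z₁) = (15 − -8.2)/2.56 = 9.062.

μ = 6.705, σ = 9.062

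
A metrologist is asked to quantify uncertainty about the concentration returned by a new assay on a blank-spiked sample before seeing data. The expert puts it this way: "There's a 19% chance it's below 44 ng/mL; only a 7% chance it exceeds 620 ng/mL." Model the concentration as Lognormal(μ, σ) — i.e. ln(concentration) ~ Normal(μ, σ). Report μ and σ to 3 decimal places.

If T ~ Lognormal(μ,σ) then ln T ~ Normal(μ,σ), so the p-quantile of ln T is μ + z_p·σ.
ln(44) = 3.784 and ln(620) = 6.43; z_{0.19} = -0.8779, z_{0.93} = 1.476.
σ = (6.43 − 3.784)/(1.476 − (-0.8779)) = 1.124.
μ = 3.784 − (-0.8779)·1.124 = 4.771.

μ ≈ 4.771, σ ≈ 1.124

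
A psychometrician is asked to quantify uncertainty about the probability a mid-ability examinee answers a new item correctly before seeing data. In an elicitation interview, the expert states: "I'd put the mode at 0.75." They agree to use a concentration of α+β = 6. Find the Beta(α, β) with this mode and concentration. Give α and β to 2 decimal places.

For α,β > 1 the Beta mode is (α−1)/(α+β−2). With α+β = 6, the mode is (α−1)/4.
Set (α−1)/4 = 0.75 → α = 1 + 0.75·4 = 4.00.
β = 6 − α = 2.00.

α = 4.00, β = 2.00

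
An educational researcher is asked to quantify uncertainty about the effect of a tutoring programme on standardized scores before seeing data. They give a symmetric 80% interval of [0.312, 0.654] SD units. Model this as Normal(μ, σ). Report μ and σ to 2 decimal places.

A symmetric 80% interval runs μ ± z·σ with z = 1.282.
Half-width = 0.171, so σ = 0.171/1.282 = 0.13.
μ is the interval midpoint, 0.48.

μ = 0.48, σ = 0.13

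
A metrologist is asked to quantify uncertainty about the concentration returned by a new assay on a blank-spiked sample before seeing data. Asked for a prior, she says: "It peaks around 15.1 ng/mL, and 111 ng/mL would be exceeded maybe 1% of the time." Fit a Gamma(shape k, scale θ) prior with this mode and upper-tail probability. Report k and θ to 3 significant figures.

Gamma(k,θ) with k>1 has mode (k−1)θ, so θ = 15.1/(k−1).
Need P(X < 111) = 0.99 with θ tied to k this way. Start at k = 2, θ = 15.1: P(X<111) ≈ 0.995.
Too high — lower k to spread out. Iterating converges to k ≈ 1.87.
Then θ = 15.1/(1.87−1) ≈ 17.4.

k ≈ 1.87, θ ≈ 17.4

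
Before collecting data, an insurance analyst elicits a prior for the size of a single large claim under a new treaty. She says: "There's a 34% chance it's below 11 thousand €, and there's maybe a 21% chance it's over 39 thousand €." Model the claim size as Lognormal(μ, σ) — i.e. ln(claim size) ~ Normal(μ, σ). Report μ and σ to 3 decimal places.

If T ~ Lognormal(μ,σ) then ln T ~ Normal(μ,σ), so the p-quantile of ln T is μ + z_p·σ.
ln(11) = 2.398 and ln(39) = 3.664; z_{0.34} = -0.4125, z_{0.79} = 0.8064.
σ = (3.664 − 2.398)/(0.8064 − (-0.4125)) = 1.038.
μ = 2.398 − (-0.4125)·1.038 = 2.826.

μ ≈ 2.826, σ ≈ 1.038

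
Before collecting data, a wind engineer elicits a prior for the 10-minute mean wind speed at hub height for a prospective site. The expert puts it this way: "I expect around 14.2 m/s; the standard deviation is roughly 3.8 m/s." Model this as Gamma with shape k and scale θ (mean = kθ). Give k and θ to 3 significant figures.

For Gamma(k, scale θ): mean = kθ, variance = kθ², so CV = 1/√k.
CV = SD/mean = 3.8/14.2 = 0.2676, hence k = 1/CV² = 14.
Then θ = mean/k = 14.2/14 = 1.02.

k ≈ 14, θ ≈ 1.02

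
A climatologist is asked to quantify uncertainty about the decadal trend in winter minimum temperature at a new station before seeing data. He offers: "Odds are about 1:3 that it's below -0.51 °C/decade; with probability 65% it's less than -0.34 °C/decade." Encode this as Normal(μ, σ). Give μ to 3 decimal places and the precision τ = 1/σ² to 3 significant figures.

μ = -0.402, τ = 38.9

The p-quantile of Normal(μ,σ) is μ + z_p·σ, with z_{0.25} = -0.6745 and z_{0.65} = 0.3853.
Eliminate σ: μ = (z₂·x₁ − z₁·x₂)/(z₂ − z₁) = (0.3853·-0.51 − (-0.6745)·-0.34)/1.06 = -0.402.
Then σ = (x₂ − x₁)/(z₂ − z₁) = (-0.34 − -0.51)/1.06 = 0.160.
Precision τ = 1/σ² = 1/0.1604² = 38.9.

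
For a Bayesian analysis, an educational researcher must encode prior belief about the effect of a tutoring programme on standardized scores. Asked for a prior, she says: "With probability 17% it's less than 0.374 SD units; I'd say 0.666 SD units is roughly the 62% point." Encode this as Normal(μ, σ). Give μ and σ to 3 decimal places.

μ = 0.595, σ = 0.232

For Normal(μ,σ), the p-quantile is μ + z_p·σ. Here z_{0.17} = -0.9542, z_{0.62} = 0.3055.
So 0.374 = μ − 0.9542σ and 0.666 = μ + 0.3055σ.
Subtracting: σ = (0.666 − 0.374)/(0.3055 − (-0.9542)) = 0.232.
Then μ = 0.374 − (-0.9542)·0.232 = 0.595.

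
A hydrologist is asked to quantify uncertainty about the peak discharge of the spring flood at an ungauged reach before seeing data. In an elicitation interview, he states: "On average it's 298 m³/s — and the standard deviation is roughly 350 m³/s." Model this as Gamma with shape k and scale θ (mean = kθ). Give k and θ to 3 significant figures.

k ≈ 0.725, θ ≈ 411

For Gamma(k, scale θ): mean = kθ, variance = kθ², so CV = 1/√k.
CV = SD/mean = 350/298 = 1.174, hence k = 1/CV² = 0.725.
Then θ = mean/k = 298/0.725 = 411.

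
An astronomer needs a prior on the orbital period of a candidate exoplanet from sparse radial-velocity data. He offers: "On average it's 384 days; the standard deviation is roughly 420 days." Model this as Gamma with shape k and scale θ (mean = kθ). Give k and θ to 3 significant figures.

k ≈ 0.836, θ ≈ 459

For Gamma(k, scale θ): mean = kθ, variance = kθ², so CV = 1/√k.
CV = SD/mean = 420/384 = 1.094, hence k = 1/CV² = 0.836.
Then θ = mean/k = 384/0.836 = 459.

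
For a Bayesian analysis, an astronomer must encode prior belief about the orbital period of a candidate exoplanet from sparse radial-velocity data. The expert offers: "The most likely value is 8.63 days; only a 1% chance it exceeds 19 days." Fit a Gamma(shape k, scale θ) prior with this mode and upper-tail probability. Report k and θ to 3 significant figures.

Gamma(k,θ) with k>1 has mode (k−1)θ, so θ = 8.63/(k−1).
Need P(X < 19) = 0.99 with θ tied to k this way. Start at k = 2, θ = 8.63: P(X<19) ≈ 0.646.
Too low — raise k to concentrate. Iterating converges to k ≈ 8.74.
Then θ = 8.63/(8.74−1) ≈ 1.12.

k ≈ 8.74, θ ≈ 1.12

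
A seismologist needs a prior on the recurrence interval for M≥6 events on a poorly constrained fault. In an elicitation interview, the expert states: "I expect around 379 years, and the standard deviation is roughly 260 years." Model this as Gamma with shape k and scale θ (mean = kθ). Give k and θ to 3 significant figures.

k ≈ 2.12, θ ≈ 178

For Gamma(k, scale θ): mean = kθ, variance = kθ², so CV = 1/√k.
CV = SD/mean = 260/379 = 0.686, hence k = 1/CV² = 2.12.
Then θ = mean/k = 379/2.12 = 178.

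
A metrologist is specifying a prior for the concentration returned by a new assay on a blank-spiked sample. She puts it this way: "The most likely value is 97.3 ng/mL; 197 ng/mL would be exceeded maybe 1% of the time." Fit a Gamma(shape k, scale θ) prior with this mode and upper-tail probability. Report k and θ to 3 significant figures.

Gamma(k,θ) with k>1 has mode (k−1)θ, so θ = 97.3/(k−1).
Need P(X < 197) = 0.99 with θ tied to k this way. Start at k = 2, θ = 97.3: P(X<197) ≈ 0.601.
Too low — raise k to concentrate. Iterating converges to k ≈ 10.8.
Then θ = 97.3/(10.8−1) ≈ 9.88.

k ≈ 10.8, θ ≈ 9.88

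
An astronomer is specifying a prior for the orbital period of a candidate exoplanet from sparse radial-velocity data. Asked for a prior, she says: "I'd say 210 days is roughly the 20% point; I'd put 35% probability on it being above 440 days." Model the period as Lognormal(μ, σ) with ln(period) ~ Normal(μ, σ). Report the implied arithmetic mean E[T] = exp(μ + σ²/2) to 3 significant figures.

If T ~ Lognormal(μ,σ) then ln T ~ Normal(μ,σ), so the p-quantile of ln T is μ + z_p·σ.
ln(210) = 5.347 and ln(440) = 6.087; z_{0.2} = -0.8416, z_{0.65} = 0.3853.
σ = (6.087 − 5.347)/(0.3853 − (-0.8416)) = 0.603.
μ = 5.347 − (-0.8416)·0.603 = 5.854.
E[T] = exp(μ + σ²/2) = exp(5.854 + 0.1817) = 418 days.

E[T] ≈ 418 days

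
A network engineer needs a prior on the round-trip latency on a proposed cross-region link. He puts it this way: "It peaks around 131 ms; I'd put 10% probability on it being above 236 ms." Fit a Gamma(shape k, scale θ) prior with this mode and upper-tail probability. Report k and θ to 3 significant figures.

Gamma(k,θ) with k>1 has mode (k−1)θ, so θ = 131/(k−1).
Need P(X < 236) = 0.9 with θ tied to k this way. Start at k = 2, θ = 131: P(X<236) ≈ 0.538.
Too low — raise k to concentrate. Iterating converges to k ≈ 6.5.
Then θ = 131/(6.5−1) ≈ 23.8.

k ≈ 6.5, θ ≈ 23.8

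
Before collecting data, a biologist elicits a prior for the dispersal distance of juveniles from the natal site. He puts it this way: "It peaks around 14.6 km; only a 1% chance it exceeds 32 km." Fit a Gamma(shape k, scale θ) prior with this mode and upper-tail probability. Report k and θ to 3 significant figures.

k ≈ 8.84, θ ≈ 1.86

Gamma(k,θ) with k>1 has mode (k−1)θ, so θ = 14.6/(k−1).
Need P(X < 32) = 0.99 with θ tied to k this way. Start at k = 2, θ = 14.6: P(X<32) ≈ 0.643.
Too low — raise k to concentrate. Iterating converges to k ≈ 8.84.
Then θ = 14.6/(8.84−1) ≈ 1.86.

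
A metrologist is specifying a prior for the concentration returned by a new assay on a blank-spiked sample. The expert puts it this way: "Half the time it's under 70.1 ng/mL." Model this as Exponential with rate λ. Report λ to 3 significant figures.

λ ≈ 0.00989

Exponential median = ln 2 / λ, so λ = ln 2 / 70.1 = 0.00989.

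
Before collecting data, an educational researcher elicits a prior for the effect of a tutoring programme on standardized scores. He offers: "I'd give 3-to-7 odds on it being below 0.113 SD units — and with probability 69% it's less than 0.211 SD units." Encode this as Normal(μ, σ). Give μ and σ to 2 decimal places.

For Normal(μ,σ), the p-quantile is μ + z_p·σ. Here z_{0.3} = -0.5244, z_{0.69} = 0.4959.
So 0.113 = μ − 0.5244σ and 0.211 = μ + 0.4959σ.
Subtracting: σ = (0.211 − 0.113)/(0.4959 − (-0.5244)) = 0.10.
Then μ = 0.113 − (-0.5244)·0.10 = 0.16.

μ = 0.16, σ = 0.10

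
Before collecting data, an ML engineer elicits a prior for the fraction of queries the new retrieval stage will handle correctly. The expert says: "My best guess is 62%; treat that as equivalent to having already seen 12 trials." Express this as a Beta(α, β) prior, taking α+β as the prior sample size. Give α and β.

α = 7.44, β = 4.56

Under the effective-sample-size interpretation, Beta(α, β) has prior mean α/(α+β) and prior sample size α+β.
So α+β = 12 and α/(α+β) = 0.62, giving α = 0.62·12 = 7.44 and β = 12 − 7.44 = 4.56.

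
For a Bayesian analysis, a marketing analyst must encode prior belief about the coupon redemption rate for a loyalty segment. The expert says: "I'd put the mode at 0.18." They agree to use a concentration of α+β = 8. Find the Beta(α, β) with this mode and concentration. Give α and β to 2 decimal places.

α = 2.08, β = 5.92

For α,β > 1 the Beta mode is (α−1)/(α+β−2). With α+β = 8, the mode is (α−1)/6.
Set (α−1)/6 = 0.18 → α = 1 + 0.18·6 = 2.08.
β = 8 − α = 5.92.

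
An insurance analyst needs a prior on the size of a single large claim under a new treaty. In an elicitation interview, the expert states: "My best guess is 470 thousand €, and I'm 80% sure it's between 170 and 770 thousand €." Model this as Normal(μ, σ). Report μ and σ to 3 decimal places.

μ = 470.000, σ = 234.091

A symmetric 80% interval runs μ ± z·σ with z = 1.282.
Half-width = 300, so σ = 300/1.282 = 234.091.
μ is the stated best guess, 470.000.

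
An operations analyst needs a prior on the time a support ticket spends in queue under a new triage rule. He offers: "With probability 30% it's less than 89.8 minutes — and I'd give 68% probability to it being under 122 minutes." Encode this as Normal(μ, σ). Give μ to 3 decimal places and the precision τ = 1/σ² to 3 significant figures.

For Normal(μ,σ), the p-quantile is μ + z_p·σ. Here z_{0.3} = -0.5244, z_{0.68} = 0.4677.
So 89.8 = μ − 0.5244σ and 122 = μ + 0.4677σ.
Subtracting: σ = (122 − 89.8)/(0.4677 − (-0.5244)) = 32.456.
Then μ = 89.8 − (-0.5244)·32.456 = 106.820.
Precision τ = 1/σ² = 1/32.46² = 0.000949.

μ = 106.820, τ = 0.000949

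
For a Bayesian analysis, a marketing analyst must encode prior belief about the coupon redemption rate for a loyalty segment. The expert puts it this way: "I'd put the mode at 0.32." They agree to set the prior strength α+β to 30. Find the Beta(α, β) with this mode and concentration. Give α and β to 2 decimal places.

For α,β > 1 the Beta mode is (α−1)/(α+β−2). With α+β = 30, the mode is (α−1)/28.
Set (α−1)/28 = 0.32 → α = 1 + 0.32·28 = 9.96.
β = 30 − α = 20.04.

α = 9.96, β = 20.04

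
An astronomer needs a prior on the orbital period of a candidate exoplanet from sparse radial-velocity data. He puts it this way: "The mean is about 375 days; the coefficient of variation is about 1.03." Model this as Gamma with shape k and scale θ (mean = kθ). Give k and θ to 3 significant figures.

For Gamma(k, scale θ): mean = kθ, variance = kθ², so CV = 1/√k.
CV = 1.03, hence k = 1/CV² = 0.943.
Then θ = mean/k = 375/0.943 = 398.

k ≈ 0.943, θ ≈ 398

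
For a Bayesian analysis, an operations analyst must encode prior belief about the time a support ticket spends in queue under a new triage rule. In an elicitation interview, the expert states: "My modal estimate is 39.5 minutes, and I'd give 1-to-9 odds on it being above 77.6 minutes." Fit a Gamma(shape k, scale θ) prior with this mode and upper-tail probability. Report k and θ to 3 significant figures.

Gamma(k,θ) with k>1 has mode (k−1)θ, so θ = 39.5/(k−1).
Need P(X < 77.6) = 0.9 with θ tied to k this way. Start at k = 2, θ = 39.5: P(X<77.6) ≈ 0.584.
Too low — raise k to concentrate. Iterating converges to k ≈ 5.2.
Then θ = 39.5/(5.2−1) ≈ 9.4.

k ≈ 5.2, θ ≈ 9.4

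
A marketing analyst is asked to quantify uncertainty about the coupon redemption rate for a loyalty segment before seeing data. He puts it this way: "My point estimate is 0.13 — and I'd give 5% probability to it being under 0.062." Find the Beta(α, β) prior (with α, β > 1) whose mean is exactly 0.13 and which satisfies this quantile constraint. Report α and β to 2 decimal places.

α ≈ 6.55, β ≈ 43.84

With mean 0.13 fixed, write α = 0.13s, β = 0.87s where s = α+β.
Need P(θ < 0.062) = 0.05 under Beta(0.13s, 0.87s). Normal approximation: (q−m)/√(m(1−m)/s) ≈ z_{0.05} = -1.64, so s ≈ 0.13·0.87·(-1.64)²/(0.062−0.13)² = 66.2.
At s = 66.2: P(θ<0.062) ≈ 0.028. Adjusting to match 0.05 gives s ≈ 50.40.
So α = 0.13·50.40 ≈ 6.55, β = 0.87·50.40 ≈ 43.84.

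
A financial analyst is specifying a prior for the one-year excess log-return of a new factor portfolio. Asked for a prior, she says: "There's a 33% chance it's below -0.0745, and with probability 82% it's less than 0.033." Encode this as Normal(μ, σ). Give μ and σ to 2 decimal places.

For Normal(μ,σ), the p-quantile is μ + z_p·σ. Here z_{0.33} = -0.4399, z_{0.82} = 0.9154.
So -0.0745 = μ − 0.4399σ and 0.033 = μ + 0.9154σ.
Subtracting: σ = (0.033 − -0.0745)/(0.9154 − (-0.4399)) = 0.08.
Then μ = -0.0745 − (-0.4399)·0.08 = -0.04.

μ = -0.04, σ = 0.08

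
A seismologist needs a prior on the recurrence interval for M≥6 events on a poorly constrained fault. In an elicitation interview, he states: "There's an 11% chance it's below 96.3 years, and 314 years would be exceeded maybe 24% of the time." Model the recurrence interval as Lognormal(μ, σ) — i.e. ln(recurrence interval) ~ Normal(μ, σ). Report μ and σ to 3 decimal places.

μ ≈ 5.317, σ ≈ 0.611

If T ~ Lognormal(μ,σ) then ln T ~ Normal(μ,σ), so the p-quantile of ln T is μ + z_p·σ.
ln(96.3) = 4.567 and ln(314) = 5.749; z_{0.11} = -1.227, z_{0.76} = 0.7063.
σ = (5.749 − 4.567)/(0.7063 − (-1.227)) = 0.611.
μ = 4.567 − (-1.227)·0.611 = 5.317.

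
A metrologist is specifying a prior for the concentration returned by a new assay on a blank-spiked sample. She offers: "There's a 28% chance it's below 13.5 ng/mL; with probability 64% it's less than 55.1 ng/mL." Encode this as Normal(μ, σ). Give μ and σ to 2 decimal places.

μ = 39.26, σ = 44.19

For Normal(μ,σ), the p-quantile is μ + z_p·σ. Here z_{0.28} = -0.5828, z_{0.64} = 0.3585.
So 13.5 = μ − 0.5828σ and 55.1 = μ + 0.3585σ.
Subtracting: σ = (55.1 − 13.5)/(0.3585 − (-0.5828)) = 44.19.
Then μ = 13.5 − (-0.5828)·44.19 = 39.26.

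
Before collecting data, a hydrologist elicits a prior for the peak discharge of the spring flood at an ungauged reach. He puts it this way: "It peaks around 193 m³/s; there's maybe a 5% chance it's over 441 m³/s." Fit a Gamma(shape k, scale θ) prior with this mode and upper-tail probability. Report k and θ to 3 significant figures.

k ≈ 5.02, θ ≈ 48.1

Gamma(k,θ) with k>1 has mode (k−1)θ, so θ = 193/(k−1).
Need P(X < 441) = 0.95 with θ tied to k this way. Start at k = 2, θ = 193: P(X<441) ≈ 0.666.
Too low — raise k to concentrate. Iterating converges to k ≈ 5.02.
Then θ = 193/(5.02−1) ≈ 48.1.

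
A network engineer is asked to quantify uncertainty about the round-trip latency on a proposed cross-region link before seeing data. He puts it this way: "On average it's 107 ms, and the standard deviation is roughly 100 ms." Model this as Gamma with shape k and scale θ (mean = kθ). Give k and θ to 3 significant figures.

For Gamma(k, scale θ): mean = kθ, variance = kθ², so CV = 1/√k.
CV = SD/mean = 100/107 = 0.9346, hence k = 1/CV² = 1.14.
Then θ = mean/k = 107/1.14 = 93.5.

k ≈ 1.14, θ ≈ 93.5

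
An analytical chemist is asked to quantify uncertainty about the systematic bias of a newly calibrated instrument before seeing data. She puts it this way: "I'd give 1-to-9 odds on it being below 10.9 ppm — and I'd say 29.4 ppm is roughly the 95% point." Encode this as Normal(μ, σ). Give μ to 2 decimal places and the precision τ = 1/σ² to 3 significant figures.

The p-quantile of Normal(μ,σ) is μ + z_p·σ, with z_{0.1} = -1.282 and z_{0.95} = 1.645.
Eliminate σ: μ = (z₂·x₁ − z₁·x₂)/(z₂ − z₁) = (1.645·10.9 − (-1.282)·29.4)/2.926 = 19.00.
Then σ = (x₂ − x₁)/(z₂ − z₁) = (29.4 − 10.9)/2.926 = 6.32.
Precision τ = 1/σ² = 1/6.322² = 0.025.

μ = 19.00, τ = 0.025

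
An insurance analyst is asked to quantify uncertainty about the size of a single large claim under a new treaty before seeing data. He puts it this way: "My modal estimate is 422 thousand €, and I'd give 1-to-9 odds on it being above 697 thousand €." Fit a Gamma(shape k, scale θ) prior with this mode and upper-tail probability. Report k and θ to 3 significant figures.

k ≈ 8.49, θ ≈ 56.3

Gamma(k,θ) with k>1 has mode (k−1)θ, so θ = 422/(k−1).
Need P(X < 697) = 0.9 with θ tied to k this way. Start at k = 2, θ = 422: P(X<697) ≈ 0.492.
Too low — raise k to concentrate. Iterating converges to k ≈ 8.49.
Then θ = 422/(8.49−1) ≈ 56.3.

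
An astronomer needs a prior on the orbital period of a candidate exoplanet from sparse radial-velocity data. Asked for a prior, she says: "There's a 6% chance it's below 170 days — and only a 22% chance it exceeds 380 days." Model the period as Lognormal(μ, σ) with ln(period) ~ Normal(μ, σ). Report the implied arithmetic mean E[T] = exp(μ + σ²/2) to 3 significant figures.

If T ~ Lognormal(μ,σ) then ln T ~ Normal(μ,σ), so the p-quantile of ln T is μ + z_p·σ.
ln(170) = 5.136 and ln(380) = 5.94; z_{0.06} = -1.555, z_{0.78} = 0.7722.
σ = (5.94 − 5.136)/(0.7722 − (-1.555)) = 0.346.
μ = 5.136 − (-1.555)·0.346 = 5.673.
E[T] = exp(μ + σ²/2) = exp(5.673 + 0.0597) = 309 days.

E[T] ≈ 309 days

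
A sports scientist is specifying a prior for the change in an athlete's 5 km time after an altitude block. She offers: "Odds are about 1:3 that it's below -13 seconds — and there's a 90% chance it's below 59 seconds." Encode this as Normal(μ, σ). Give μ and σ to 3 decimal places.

μ = 11.827, σ = 36.809

For Normal(μ,σ), the p-quantile is μ + z_p·σ. Here z_{0.25} = -0.6745, z_{0.9} = 1.282.
So -13 = μ − 0.6745σ and 59 = μ + 1.282σ.
Subtracting: σ = (59 − -13)/(1.282 − (-0.6745)) = 36.809.
Then μ = -13 − (-0.6745)·36.809 = 11.827.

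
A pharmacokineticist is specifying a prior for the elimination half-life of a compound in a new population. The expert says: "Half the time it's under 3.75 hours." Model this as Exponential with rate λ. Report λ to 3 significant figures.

λ ≈ 0.185

Exponential median = ln 2 / λ, so λ = ln 2 / 3.75 = 0.185.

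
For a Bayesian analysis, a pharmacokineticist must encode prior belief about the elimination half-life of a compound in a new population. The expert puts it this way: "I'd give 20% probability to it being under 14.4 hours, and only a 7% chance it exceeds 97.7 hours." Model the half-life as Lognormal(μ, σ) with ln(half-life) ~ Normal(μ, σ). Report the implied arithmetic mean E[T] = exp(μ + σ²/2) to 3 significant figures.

E[T] ≈ 40.6 hours

If T ~ Lognormal(μ,σ) then ln T ~ Normal(μ,σ), so the p-quantile of ln T is μ + z_p·σ.
ln(14.4) = 2.667 and ln(97.7) = 4.582; z_{0.2} = -0.8416, z_{0.93} = 1.476.
σ = (4.582 − 2.667)/(1.476 − (-0.8416)) = 0.826.
μ = 2.667 − (-0.8416)·0.826 = 3.363.
E[T] = exp(μ + σ²/2) = exp(3.363 + 0.3413) = 40.6 hours.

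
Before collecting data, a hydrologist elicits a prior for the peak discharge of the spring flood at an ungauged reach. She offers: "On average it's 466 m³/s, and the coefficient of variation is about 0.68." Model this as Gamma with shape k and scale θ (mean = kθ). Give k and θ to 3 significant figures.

For Gamma(k, scale θ): mean = kθ, variance = kθ², so CV = 1/√k.
CV = 0.68, hence k = 1/CV² = 2.16.
Then θ = mean/k = 466/2.16 = 215.

k ≈ 2.16, θ ≈ 215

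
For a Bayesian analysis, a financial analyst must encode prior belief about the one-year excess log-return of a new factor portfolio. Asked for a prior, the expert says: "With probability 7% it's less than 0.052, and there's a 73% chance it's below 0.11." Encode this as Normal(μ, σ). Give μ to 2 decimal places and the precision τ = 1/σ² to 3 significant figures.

The p-quantile of Normal(μ,σ) is μ + z_p·σ, with z_{0.07} = -1.476 and z_{0.73} = 0.6128.
Eliminate σ: μ = (z₂·x₁ − z₁·x₂)/(z₂ − z₁) = (0.6128·0.052 − (-1.476)·0.11)/2.089 = 0.09.
Then σ = (x₂ − x₁)/(z₂ − z₁) = (0.11 − 0.052)/2.089 = 0.03.
Precision τ = 1/σ² = 1/0.02777² = 1300.

μ = 0.09, τ = 1300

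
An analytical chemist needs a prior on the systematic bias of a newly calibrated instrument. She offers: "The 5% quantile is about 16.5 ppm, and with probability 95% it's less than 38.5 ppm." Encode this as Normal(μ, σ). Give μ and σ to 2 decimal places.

μ = 27.50, σ = 6.69

For Normal(μ,σ), the p-quantile is μ + z_p·σ. Here z_{0.05} = -1.645, z_{0.95} = 1.645.
So 16.5 = μ − 1.645σ and 38.5 = μ + 1.645σ.
Subtracting: σ = (38.5 − 16.5)/(1.645 − (-1.645)) = 6.69.
Then μ = 16.5 − (-1.645)·6.69 = 27.50.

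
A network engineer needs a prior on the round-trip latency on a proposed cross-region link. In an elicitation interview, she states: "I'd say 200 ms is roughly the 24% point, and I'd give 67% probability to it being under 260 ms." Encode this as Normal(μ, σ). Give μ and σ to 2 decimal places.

The p-quantile of Normal(μ,σ) is μ + z_p·σ, with z_{0.24} = -0.7063 and z_{0.67} = 0.4399.
Eliminate σ: μ = (z₂·x₁ − z₁·x₂)/(z₂ − z₁) = (0.4399·200 − (-0.7063)·260)/1.146 = 236.97.
Then σ = (x₂ − x₁)/(z₂ − z₁) = (260 − 200)/1.146 = 52.35.

μ = 236.97, σ = 52.35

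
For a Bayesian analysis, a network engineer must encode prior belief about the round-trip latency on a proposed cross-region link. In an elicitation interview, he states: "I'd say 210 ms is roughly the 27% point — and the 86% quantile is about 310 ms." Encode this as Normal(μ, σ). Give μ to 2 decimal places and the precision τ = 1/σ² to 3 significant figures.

The p-quantile of Normal(μ,σ) is μ + z_p·σ, with z_{0.27} = -0.6128 and z_{0.86} = 1.08.
Eliminate σ: μ = (z₂·x₁ − z₁·x₂)/(z₂ − z₁) = (1.08·210 − (-0.6128)·310)/1.693 = 246.19.
Then σ = (x₂ − x₁)/(z₂ − z₁) = (310 − 210)/1.693 = 59.06.
Precision τ = 1/σ² = 1/59.06² = 0.000287.

μ = 246.19, τ = 0.000287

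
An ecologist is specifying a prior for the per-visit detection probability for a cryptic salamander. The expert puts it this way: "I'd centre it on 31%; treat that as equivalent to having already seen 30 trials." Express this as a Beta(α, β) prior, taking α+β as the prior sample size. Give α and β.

Under the effective-sample-size interpretation, Beta(α, β) has prior mean α/(α+β) and prior sample size α+β.
So α+β = 30 and α/(α+β) = 0.31, giving α = 0.31·30 = 9.3 and β = 30 − 9.3 = 20.7.

α = 9.3, β = 20.7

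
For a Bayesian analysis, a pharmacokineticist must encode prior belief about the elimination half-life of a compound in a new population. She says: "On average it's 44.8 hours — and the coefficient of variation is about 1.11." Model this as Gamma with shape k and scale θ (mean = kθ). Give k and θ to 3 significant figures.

For Gamma(k, scale θ): mean = kθ, variance = kθ², so CV = 1/√k.
CV = 1.11, hence k = 1/CV² = 0.812.
Then θ = mean/k = 44.8/0.812 = 55.2.

k ≈ 0.812, θ ≈ 55.2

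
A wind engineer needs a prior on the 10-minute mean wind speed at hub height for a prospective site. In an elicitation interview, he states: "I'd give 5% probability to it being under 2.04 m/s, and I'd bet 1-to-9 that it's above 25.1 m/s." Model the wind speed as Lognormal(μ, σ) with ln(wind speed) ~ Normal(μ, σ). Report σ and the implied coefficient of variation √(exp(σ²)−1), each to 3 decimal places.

If T ~ Lognormal(μ,σ) then ln T ~ Normal(μ,σ), so the p-quantile of ln T is μ + z_p·σ.
ln(2.04) = 0.7129 and ln(25.1) = 3.223; z_{0.05} = -1.645, z_{0.9} = 1.282.
σ = (3.223 − 0.7129)/(1.282 − (-1.645)) = 0.858.
μ = 0.7129 − (-1.645)·0.858 = 2.124.
CV = √(exp(σ²)−1) = √(exp(0.7356)−1) = 1.042.

σ ≈ 0.858, CV ≈ 1.042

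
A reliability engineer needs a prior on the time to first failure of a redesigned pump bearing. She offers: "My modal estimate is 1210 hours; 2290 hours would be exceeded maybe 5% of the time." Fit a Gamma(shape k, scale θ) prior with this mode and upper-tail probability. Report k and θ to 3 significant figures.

k ≈ 7.83, θ ≈ 177

Gamma(k,θ) with k>1 has mode (k−1)θ, so θ = 1210/(k−1).
Need P(X < 2290) = 0.95 with θ tied to k this way. Start at k = 2, θ = 1210: P(X<2290) ≈ 0.564.
Too low — raise k to concentrate. Iterating converges to k ≈ 7.83.
Then θ = 1210/(7.83−1) ≈ 177.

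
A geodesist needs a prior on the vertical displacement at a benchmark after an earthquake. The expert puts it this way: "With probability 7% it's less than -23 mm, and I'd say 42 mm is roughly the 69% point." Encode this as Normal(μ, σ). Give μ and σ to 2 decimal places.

The p-quantile of Normal(μ,σ) is μ + z_p·σ, with z_{0.07} = -1.476 and z_{0.69} = 0.4959.
Eliminate σ: μ = (z₂·x₁ − z₁·x₂)/(z₂ − z₁) = (0.4959·-23 − (-1.476)·42)/1.972 = 25.65.
Then σ = (x₂ − x₁)/(z₂ − z₁) = (42 − -23)/1.972 = 32.97.

μ = 25.65, σ = 32.97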